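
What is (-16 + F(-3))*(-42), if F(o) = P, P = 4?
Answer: 504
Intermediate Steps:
F(o) = 4
(-16 + F(-3))*(-42) = (-16 + 4)*(-42) = -12*(-42) = 504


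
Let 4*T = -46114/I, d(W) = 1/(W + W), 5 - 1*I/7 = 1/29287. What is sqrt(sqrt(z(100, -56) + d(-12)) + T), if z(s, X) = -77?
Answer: sqrt(-3114800002118889 + 33885168571569*I*sqrt(6))/3075114 ≈ 0.24179 + 18.151*I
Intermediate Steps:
I = 1025038/29287 (I = 35 - 7/29287 = 1025038/29287 ≈ 35.000)
d(W) = 1/(2*W)
T = -675270359/2050076 (T = (-46114/1025038/29287)/4 = (-46114*29287/1025038)/4 = (1/4)*(-675270359/512519) = -675270359/2050076 ≈ -329.39)
sqrt(sqrt(z(100, -56) + d(-12)) + T) = sqrt(sqrt(-77 + (1/2)/(-12)) - 675270359/2050076) = sqrt(sqrt(-77 + (1/2)*(-1/12)) - 675270359/2050076) = sqrt(sqrt(-77 - 1/24) - 675270359/2050076) = sqrt(sqrt(-1849/24) - 675270359/2050076) = sqrt(43*I*sqrt(6)/12 - 675270359/2050076) = sqrt(-675270359/2050076 + 43*I*sqrt(6)/12)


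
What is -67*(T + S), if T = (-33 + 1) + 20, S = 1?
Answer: 737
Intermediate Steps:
T = -12 (T = -32 + 20 = -12)
-67*(T + S) = -67*(-12 + 1) = -67*(-11) = 737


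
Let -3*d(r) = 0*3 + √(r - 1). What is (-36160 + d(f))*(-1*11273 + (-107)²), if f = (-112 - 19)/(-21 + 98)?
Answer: -6364160 - 64*I*√1001/21 ≈ -6.3642e+6 - 96.422*I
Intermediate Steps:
f = -131/77 ≈ -1.7013
d(r) = -√(-1 + r)/3 (d(r) = -(0*3 + √(r - 1))/3 = -(0 + √(-1 + r))/3 = -√(-1 + r)/3)
(-36160 + d(f))*(-1*11273 + (-107)²) = (-36160 - √(-1 - 131/77)/3)*(-1*11273 + (-107)²) = (-36160 - 4*I*√1001/231)*(-11273 + 11449) = (-36160 - 4*I*√1001/231)*176 = -6364160 - 64*I*√1001/21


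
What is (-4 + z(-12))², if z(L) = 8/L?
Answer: 196/9 ≈ 21.778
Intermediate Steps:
(-4 + z(-12))² = (-4 + 8/(-12))² = (-4 + 8*(-1/12))² = (-4 - ⅔)² = (-14/3)² = 196/9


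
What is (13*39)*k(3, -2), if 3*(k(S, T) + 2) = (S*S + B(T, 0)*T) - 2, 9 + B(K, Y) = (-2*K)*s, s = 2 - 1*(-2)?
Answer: -2197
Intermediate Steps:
s = 4 (s = 2 + 2 = 4)
B(K, Y) = -9 - 8*K (B(K, Y) = -9 - 2*K*4 = -9 - 8*K)
k(S, T) = -8/3 + S²/3 + T*(-9 - 8*T)/3 (k(S, T) = -2 + ((S*S + (-9 - 8*T)*T) - 2)/3 = -2 + ((S² + T*(-9 - 8*T)) - 2)/3 = -2 + (-2 + S² + T*(-9 - 8*T))/3 = -2 + (-⅔ + S²/3 + T*(-9 - 8*T)/3) = -8/3 + S²/3 + T*(-9 - 8*T)/3)
(13*39)*k(3, -2) = (13*39)*(-8/3 + (⅓)*3² - ⅓*(-2)*(9 + 8*(-2))) = 507*(-8/3 + (⅓)*9 - ⅓*(-2)*(9 - 16)) = 507*(-8/3 + 3 - ⅓*(-2)*(-7)) = 507*(-8/3 + 3 - 14/3) = 507*(-13/3) = -2197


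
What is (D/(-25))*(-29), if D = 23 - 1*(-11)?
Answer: 986/25 ≈ 39.440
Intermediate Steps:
D = 34 (D = 23 + 11 = 34)
(D/(-25))*(-29) = (34/(-25))*(-29) = (34*(-1/25))*(-29) = -34/25*(-29) = 986/25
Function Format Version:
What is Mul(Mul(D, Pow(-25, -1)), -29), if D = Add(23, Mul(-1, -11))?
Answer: Rational(986, 25) ≈ 39.440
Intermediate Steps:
D = 34 (D = Add(23, 11) = 34)
Mul(Mul(D, Pow(-25, -1)), -29) = Mul(Mul(34, Pow(-25, -1)), -29) = Mul(Mul(34, Rational(-1, 25)), -29) = Mul(Rational(-34, 25), -29) = Rational(986, 25)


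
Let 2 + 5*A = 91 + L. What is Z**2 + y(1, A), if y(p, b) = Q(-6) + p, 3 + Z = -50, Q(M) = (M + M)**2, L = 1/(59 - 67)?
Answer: 2954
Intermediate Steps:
L = -1/8 (L = 1/(-8) = -1/8 ≈ -0.12500)
Q(M) = 4*M**2 (Q(M) = (2*M)**2 = 4*M**2)
Z = -53 (Z = -3 - 50 = -53)
A = 711/40 (A = -2/5 + (91 - 1/8)/5 = -2/5 + (1/5)*(727/8) = -2/5 + 727/40 = 711/40 ≈ 17.775)
y(p, b) = 144 + p (y(p, b) = 4*(-6)**2 + p = 4*36 + p = 144 + p)
Z**2 + y(1, A) = (-53)**2 + (144 + 1) = 2809 + 145 = 2954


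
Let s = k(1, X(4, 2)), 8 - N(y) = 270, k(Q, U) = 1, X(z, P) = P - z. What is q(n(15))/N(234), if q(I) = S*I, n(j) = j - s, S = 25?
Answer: -175/131 ≈ -1.3359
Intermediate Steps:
N(y) = -262 (N(y) = 8 - 1*270 = 8 - 270 = -262)
s = 1
n(j) = -1 + j (n(j) = j - 1*1 = j - 1 = -1 + j)
q(I) = 25*I
q(n(15))/N(234) = (25*(-1 + 15))/(-262) = (25*14)*(-1/262) = 350*(-1/262) = -175/131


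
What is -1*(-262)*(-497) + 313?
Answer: -129901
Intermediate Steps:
-1*(-262)*(-497) + 313 = 262*(-497) + 313 = -130214 + 313 = -129901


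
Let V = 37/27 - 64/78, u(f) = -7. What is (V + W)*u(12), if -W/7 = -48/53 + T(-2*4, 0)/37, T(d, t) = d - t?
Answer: -40487111/688311 ≈ -58.821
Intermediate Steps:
V = 193/351 (V = 37*(1/27) - 64*1/78 = 37/27 - 32/39 = 193/351 ≈ 0.54986)
W = 15400/1961 (W = -7*(-48/53 + (-2*4 - 1*0)/37) = -7*(-48*1/53 + (-8 + 0)*(1/37)) = -7*(-48/53 - 8*1/37) = -7*(-48/53 - 8/37) = -7*(-2200/1961) = 15400/1961 ≈ 7.8531)
(V + W)*u(12) = (193/351 + 15400/1961)*(-7) = (5783873/688311)*(-7) = -40487111/688311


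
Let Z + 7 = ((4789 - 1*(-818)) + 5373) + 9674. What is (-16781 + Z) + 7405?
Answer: 11271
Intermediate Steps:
Z = 20647 (Z = -7 + (((4789 - 1*(-818)) + 5373) + 9674) = -7 + (((4789 + 818) + 5373) + 9674) = -7 + ((5607 + 5373) + 9674) = -7 + (10980 + 9674) = -7 + 20654 = 20647)
(-16781 + Z) + 7405 = (-16781 + 20647) + 7405 = 3866 + 7405 = 11271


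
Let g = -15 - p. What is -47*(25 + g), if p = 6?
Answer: -188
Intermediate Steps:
g = -21 (g = -15 - 1*6 = -15 - 6 = -21)
-47*(25 + g) = -47*(25 - 21) = -47*4 = -188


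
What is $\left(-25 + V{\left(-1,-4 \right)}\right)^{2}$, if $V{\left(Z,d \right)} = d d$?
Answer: $81$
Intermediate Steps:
$V{\left(Z,d \right)} = d^{2}$
$\left(-25 + V{\left(-1,-4 \right)}\right)^{2} = \left(-25 + \left(-4\right)^{2}\right)^{2} = \left(-25 + 16\right)^{2} = \left(-9\right)^{2} = 81$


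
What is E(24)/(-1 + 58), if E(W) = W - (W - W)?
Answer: 8/19 ≈ 0.42105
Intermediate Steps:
E(W) = W (E(W) = W - 1*0 = W + 0 = W)
E(24)/(-1 + 58) = 24/(-1 + 58) = 24/57 = 24*(1/57) = 8/19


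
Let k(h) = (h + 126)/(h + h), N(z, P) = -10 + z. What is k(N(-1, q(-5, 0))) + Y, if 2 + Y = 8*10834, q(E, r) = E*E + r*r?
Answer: 1906625/22 ≈ 86665.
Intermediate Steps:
q(E, r) = E² + r²
k(h) = (126 + h)/(2*h) (k(h) = (126 + h)/((2*h)) = (126 + h)*(1/(2*h)) = (126 + h)/(2*h))
Y = 86670 (Y = -2 + 8*10834 = -2 + 86672 = 86670)
k(N(-1, q(-5, 0))) + Y = (126 + (-10 - 1))/(2*(-10 - 1)) + 86670 = (½)*(126 - 11)/(-11) + 86670 = (½)*(-1/11)*115 + 86670 = -115/22 + 86670 = 1906625/22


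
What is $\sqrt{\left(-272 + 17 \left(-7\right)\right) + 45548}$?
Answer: $\sqrt{45157} \approx 212.5$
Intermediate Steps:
$\sqrt{\left(-272 + 17 \left(-7\right)\right) + 45548} = \sqrt{\left(-272 - 119\right) + 45548} = \sqrt{-391 + 45548} = \sqrt{45157}$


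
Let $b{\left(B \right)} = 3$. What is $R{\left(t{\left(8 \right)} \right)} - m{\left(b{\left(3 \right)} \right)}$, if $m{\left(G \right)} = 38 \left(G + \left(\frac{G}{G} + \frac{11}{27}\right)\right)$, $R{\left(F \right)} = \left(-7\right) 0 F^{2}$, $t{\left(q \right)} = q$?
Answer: $- \frac{4522}{27} \approx -167.48$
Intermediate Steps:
$R{\left(F \right)} = 0$ ($R{\left(F \right)} = 0 F^{2} = 0$)
$m{\left(G \right)} = \frac{1444}{27} + 38 G$ ($m{\left(G \right)} = 38 \left(G + \left(1 + 11 \cdot \frac{1}{27}\right)\right) = 38 \left(G + \left(1 + \frac{11}{27}\right)\right) = 38 \left(G + \frac{38}{27}\right) = 38 \left(\frac{38}{27} + G\right) = \frac{1444}{27} + 38 G$)
$R{\left(t{\left(8 \right)} \right)} - m{\left(b{\left(3 \right)} \right)} = 0 - \left(\frac{1444}{27} + 38 \cdot 3\right) = 0 - \left(\frac{1444}{27} + 114\right) = 0 - \frac{4522}{27} = - \frac{4522}{27}$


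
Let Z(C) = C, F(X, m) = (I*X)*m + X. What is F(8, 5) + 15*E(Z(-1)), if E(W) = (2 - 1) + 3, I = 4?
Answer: 228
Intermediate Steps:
F(X, m) = X + 4*X*m (F(X, m) = (4*X)*m + X = 4*X*m + X = X + 4*X*m)
E(W) = 4 (E(W) = 1 + 3 = 4)
F(8, 5) + 15*E(Z(-1)) = 8*(1 + 4*5) + 15*4 = 8*(1 + 20) + 60 = 8*21 + 60 = 168 + 60 = 228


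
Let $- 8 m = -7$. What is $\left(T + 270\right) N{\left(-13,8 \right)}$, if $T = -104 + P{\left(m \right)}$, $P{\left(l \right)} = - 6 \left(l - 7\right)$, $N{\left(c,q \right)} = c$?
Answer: $- \frac{10543}{4} \approx -2635.8$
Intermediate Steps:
$m = \frac{7}{8}$ ($m = \left(- \frac{1}{8}\right) \left(-7\right) = \frac{7}{8} \approx 0.875$)
$P{\left(l \right)} = 42 - 6 l$ ($P{\left(l \right)} = - 6 \left(-7 + l\right) = 42 - 6 l$)
$T = - \frac{269}{4}$ ($T = -104 + \left(42 - \frac{21}{4}\right) = -104 + \frac{147}{4} = - \frac{269}{4} \approx -67.25$)
$\left(T + 270\right) N{\left(-13,8 \right)} = \left(- \frac{269}{4} + 270\right) \left(-13\right) = \frac{811}{4} \left(-13\right) = - \frac{10543}{4}$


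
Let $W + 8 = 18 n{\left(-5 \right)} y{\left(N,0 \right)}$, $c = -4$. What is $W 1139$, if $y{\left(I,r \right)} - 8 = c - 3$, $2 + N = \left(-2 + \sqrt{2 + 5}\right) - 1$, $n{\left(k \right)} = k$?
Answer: $-111622$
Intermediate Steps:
$N = -5 + \sqrt{7}$ ($N = -2 - \left(3 - \sqrt{2 + 5}\right) = -2 - \left(3 - \sqrt{7}\right) = -5 + \sqrt{7} \approx -2.3542$)
$y{\left(I,r \right)} = 1$ ($y{\left(I,r \right)} = 8 - 7 = 1$)
$W = -98$ ($W = -8 + 18 \left(-5\right) 1 = -8 - 90 = -98$)
$W 1139 = \left(-98\right) 1139 = -111622$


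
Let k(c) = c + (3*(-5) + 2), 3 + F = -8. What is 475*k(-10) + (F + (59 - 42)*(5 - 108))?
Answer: -12687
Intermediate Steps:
F = -11 (F = -3 - 8 = -11)
k(c) = -13 + c (k(c) = c + (-15 + 2) = c - 13 = -13 + c)
475*k(-10) + (F + (59 - 42)*(5 - 108)) = 475*(-13 - 10) + (-11 + (59 - 42)*(5 - 108)) = 475*(-23) + (-11 + 17*(-103)) = -10925 + (-11 - 1751) = -10925 - 1762 = -12687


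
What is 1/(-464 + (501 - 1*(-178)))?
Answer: 1/215 ≈ 0.0046512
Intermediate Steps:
1/(-464 + (501 - 1*(-178))) = 1/(-464 + (501 + 178)) = 1/(-464 + 679) = 1/215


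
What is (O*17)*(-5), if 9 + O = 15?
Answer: -510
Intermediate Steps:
O = 6 (O = -9 + 15 = 6)
(O*17)*(-5) = (6*17)*(-5) = 102*(-5) = -510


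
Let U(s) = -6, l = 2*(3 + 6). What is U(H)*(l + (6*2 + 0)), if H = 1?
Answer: -180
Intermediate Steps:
l = 18 (l = 2*9 = 18)
U(H)*(l + (6*2 + 0)) = -6*(18 + (6*2 + 0)) = -6*(18 + (12 + 0)) = -6*(18 + 12) = -6*30 = -180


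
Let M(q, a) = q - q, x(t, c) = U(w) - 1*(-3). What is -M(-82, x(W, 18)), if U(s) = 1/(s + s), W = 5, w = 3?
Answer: 0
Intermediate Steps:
U(s) = 1/(2*s)
x(t, c) = 19/6 (x(t, c) = (1/2)/3 - 1*(-3) = (1/2)*(1/3) + 3 = 1/6 + 3 = 19/6)
M(q, a) = 0
-M(-82, x(W, 18)) = -1*0 = 0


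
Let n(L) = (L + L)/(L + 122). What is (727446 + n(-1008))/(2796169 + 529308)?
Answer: 322259586/1473186311 ≈ 0.21875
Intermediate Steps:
n(L) = 2*L/(122 + L) (n(L) = (2*L)/(122 + L) = 2*L/(122 + L))
(727446 + n(-1008))/(2796169 + 529308) = (727446 + 2*(-1008)/(122 - 1008))/(2796169 + 529308) = (727446 + 2*(-1008)/(-886))/3325477 = (727446 + 2*(-1008)*(-1/886))*(1/3325477) = (727446 + 1008/443)*(1/3325477) = (322259586/443)*(1/3325477) = 322259586/1473186311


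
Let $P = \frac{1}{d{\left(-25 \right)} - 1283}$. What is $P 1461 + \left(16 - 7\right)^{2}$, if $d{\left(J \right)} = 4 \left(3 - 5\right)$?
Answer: $\frac{103110}{1291} \approx 79.868$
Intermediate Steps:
$d{\left(J \right)} = -8$ ($d{\left(J \right)} = 4 \left(-2\right) = -8$)
$P = - \frac{1}{1291}$ ($P = \frac{1}{-8 - 1283} = \frac{1}{-1291} = - \frac{1}{1291} \approx -0.00077459$)
$P 1461 + \left(16 - 7\right)^{2} = \left(- \frac{1}{1291}\right) 1461 + \left(16 - 7\right)^{2} = - \frac{1461}{1291} + 9^{2} = - \frac{1461}{1291} + 81 = \frac{103110}{1291}$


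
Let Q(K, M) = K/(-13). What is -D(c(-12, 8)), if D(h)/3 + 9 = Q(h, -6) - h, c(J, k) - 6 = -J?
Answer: 1107/13 ≈ 85.154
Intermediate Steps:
Q(K, M) = -K/13 (Q(K, M) = K*(-1/13) = -K/13)
c(J, k) = 6 - J
D(h) = -27 - 42*h/13 (D(h) = -27 + 3*(-h/13 - h) = -27 + 3*(-14*h/13) = -27 - 42*h/13)
-D(c(-12, 8)) = -(-27 - 42*(6 - 1*(-12))/13) = -(-27 - 42*(6 + 12)/13) = -(-27 - 42/13*18) = -(-27 - 756/13) = -1*(-1107/13) = 1107/13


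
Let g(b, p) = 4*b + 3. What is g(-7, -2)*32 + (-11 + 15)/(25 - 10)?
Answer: -11996/15 ≈ -799.73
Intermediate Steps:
g(b, p) = 3 + 4*b
g(-7, -2)*32 + (-11 + 15)/(25 - 10) = (3 + 4*(-7))*32 + (-11 + 15)/(25 - 10) = (3 - 28)*32 + 4/15 = -25*32 + 4*(1/15) = -800 + 4/15 = -11996/15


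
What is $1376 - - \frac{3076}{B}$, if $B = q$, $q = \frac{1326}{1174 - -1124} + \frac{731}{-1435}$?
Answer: $\frac{870859946}{18581} \approx 46868.0$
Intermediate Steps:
$q = \frac{37162}{549605}$ ($q = \frac{1326}{1174 + 1124} + 731 \left(- \frac{1}{1435}\right) = \frac{1326}{2298} - \frac{731}{1435} = 1326 \cdot \frac{1}{2298} - \frac{731}{1435} = \frac{221}{383} - \frac{731}{1435} = \frac{37162}{549605} \approx 0.067616$)
$B = \frac{37162}{549605} \approx 0.067616$
$1376 - - \frac{3076}{B} = 1376 - - \frac{3076}{\frac{37162}{549605}} = 1376 - \left(-3076\right) \frac{549605}{37162} = 1376 - - \frac{845292490}{18581} = 1376 + \frac{845292490}{18581} = \frac{870859946}{18581}$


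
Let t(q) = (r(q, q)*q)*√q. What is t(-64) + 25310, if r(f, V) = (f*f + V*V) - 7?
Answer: 25310 - 4190720*I ≈ 25310.0 - 4.1907e+6*I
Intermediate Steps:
r(f, V) = -7 + V² + f² (r(f, V) = (f² + V²) - 7 = (V² + f²) - 7 = -7 + V² + f²)
t(q) = q^(3/2)*(-7 + 2*q²) (t(q) = ((-7 + q² + q²)*q)*√q = ((-7 + 2*q²)*q)*√q = (q*(-7 + 2*q²))*√q = q^(3/2)*(-7 + 2*q²))
t(-64) + 25310 = (-64)^(3/2)*(-7 + 2*(-64)²) + 25310 = (-512*I)*(-7 + 2*4096) + 25310 = (-512*I)*(-7 + 8192) + 25310 = -512*I*8185 + 25310 = -4190720*I + 25310 = 25310 - 4190720*I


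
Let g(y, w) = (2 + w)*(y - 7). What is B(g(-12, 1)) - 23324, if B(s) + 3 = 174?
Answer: -23153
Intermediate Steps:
g(y, w) = (-7 + y)*(2 + w) (g(y, w) = (2 + w)*(-7 + y) = (-7 + y)*(2 + w))
B(s) = 171 (B(s) = -3 + 174 = 171)
B(g(-12, 1)) - 23324 = 171 - 23324 = -23153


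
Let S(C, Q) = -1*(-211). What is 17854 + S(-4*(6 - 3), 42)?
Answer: 18065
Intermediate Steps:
S(C, Q) = 211
17854 + S(-4*(6 - 3), 42) = 17854 + 211 = 18065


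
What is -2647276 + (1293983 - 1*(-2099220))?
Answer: 745927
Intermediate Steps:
-2647276 + (1293983 - 1*(-2099220)) = -2647276 + (1293983 + 2099220) = -2647276 + 3393203 = 745927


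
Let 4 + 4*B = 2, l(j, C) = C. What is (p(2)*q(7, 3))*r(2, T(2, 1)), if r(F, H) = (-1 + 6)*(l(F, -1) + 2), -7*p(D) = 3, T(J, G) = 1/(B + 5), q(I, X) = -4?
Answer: 60/7 ≈ 8.5714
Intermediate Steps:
B = -½ (B = -1 + (¼)*2 = -1 + ½ = -½ ≈ -0.50000)
T(J, G) = 2/9 (T(J, G) = 1/(-½ + 5) = 1/(9/2) = 2/9)
p(D) = -3/7 (p(D) = -⅐*3 = -3/7)
r(F, H) = 5 (r(F, H) = (-1 + 6)*(-1 + 2) = 5*1 = 5)
(p(2)*q(7, 3))*r(2, T(2, 1)) = -3/7*(-4)*5 = (12/7)*5 = 60/7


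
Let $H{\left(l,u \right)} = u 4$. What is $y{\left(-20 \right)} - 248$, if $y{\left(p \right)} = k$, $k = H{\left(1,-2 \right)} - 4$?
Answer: $-260$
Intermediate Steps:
$H{\left(l,u \right)} = 4 u$
$k = -12$ ($k = 4 \left(-2\right) - 4 = -8 - 4 = -12$)
$y{\left(p \right)} = -12$
$y{\left(-20 \right)} - 248 = -12 - 248 = -260$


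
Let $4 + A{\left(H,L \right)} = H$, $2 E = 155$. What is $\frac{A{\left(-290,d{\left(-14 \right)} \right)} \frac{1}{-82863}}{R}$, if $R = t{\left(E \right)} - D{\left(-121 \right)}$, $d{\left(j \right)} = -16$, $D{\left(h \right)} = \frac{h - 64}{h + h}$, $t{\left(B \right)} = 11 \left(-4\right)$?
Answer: $- \frac{2156}{27201663} \approx -7.926 \cdot 10^{-5}$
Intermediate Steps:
$E = \frac{155}{2}$ ($E = \frac{1}{2} \cdot 155 = \frac{155}{2} \approx 77.5$)
$t{\left(B \right)} = -44$
$D{\left(h \right)} = \frac{-64 + h}{2 h}$
$A{\left(H,L \right)} = -4 + H$
$R = - \frac{10833}{242}$ ($R = -44 - \frac{-64 - 121}{2 \left(-121\right)} = -44 - \frac{1}{2} \left(- \frac{1}{121}\right) \left(-185\right) = -44 - \frac{185}{242} = - \frac{10833}{242} \approx -44.764$)
$\frac{A{\left(-290,d{\left(-14 \right)} \right)} \frac{1}{-82863}}{R} = \frac{\left(-4 - 290\right) \frac{1}{-82863}}{- \frac{10833}{242}} = \left(-294\right) \left(- \frac{1}{82863}\right) \left(- \frac{242}{10833}\right) = \frac{98}{27621} \left(- \frac{242}{10833}\right) = - \frac{2156}{27201663}$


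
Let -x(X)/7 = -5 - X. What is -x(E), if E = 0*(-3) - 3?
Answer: -14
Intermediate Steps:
E = -3 (E = 0 - 3 = -3)
x(X) = 35 + 7*X (x(X) = -7*(-5 - X) = 35 + 7*X)
-x(E) = -(35 + 7*(-3)) = -(35 - 21) = -1*14 = -14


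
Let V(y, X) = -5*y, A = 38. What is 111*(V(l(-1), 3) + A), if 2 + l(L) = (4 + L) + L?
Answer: 4218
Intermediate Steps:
l(L) = 2 + 2*L (l(L) = -2 + ((4 + L) + L) = -2 + (4 + 2*L) = 2 + 2*L)
111*(V(l(-1), 3) + A) = 111*(-5*(2 + 2*(-1)) + 38) = 111*(-5*(2 - 2) + 38) = 111*(-5*0 + 38) = 111*(0 + 38) = 111*38 = 4218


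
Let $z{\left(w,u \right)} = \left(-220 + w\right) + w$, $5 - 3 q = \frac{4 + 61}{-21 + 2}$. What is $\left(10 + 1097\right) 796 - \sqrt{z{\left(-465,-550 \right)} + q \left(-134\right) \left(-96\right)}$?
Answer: $881172 - \frac{\sqrt{12620370}}{19} \approx 8.8099 \cdot 10^{5}$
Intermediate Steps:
$q = \frac{160}{57}$ ($q = \frac{5}{3} - \frac{\left(4 + 61\right) \frac{1}{-21 + 2}}{3} = \frac{5}{3} - \frac{65 \frac{1}{-19}}{3} = \frac{5}{3} - \frac{65 \left(- \frac{1}{19}\right)}{3} = \frac{5}{3} - - \frac{65}{57} = \frac{5}{3} + \frac{65}{57} = \frac{160}{57} \approx 2.807$)
$z{\left(w,u \right)} = -220 + 2 w$
$\left(10 + 1097\right) 796 - \sqrt{z{\left(-465,-550 \right)} + q \left(-134\right) \left(-96\right)} = \left(10 + 1097\right) 796 - \sqrt{\left(-220 + 2 \left(-465\right)\right) + \frac{160}{57} \left(-134\right) \left(-96\right)} = 1107 \cdot 796 - \sqrt{\left(-220 - 930\right) - - \frac{686080}{19}} = 881172 - \sqrt{-1150 + \frac{686080}{19}} = 881172 - \sqrt{\frac{664230}{19}} = 881172 - \frac{\sqrt{12620370}}{19}$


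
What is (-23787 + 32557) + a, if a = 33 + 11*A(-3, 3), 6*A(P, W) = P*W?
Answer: 17573/2 ≈ 8786.5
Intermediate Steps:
A(P, W) = P*W/6 (A(P, W) = (P*W)/6 = P*W/6)
a = 33/2 (a = 33 + 11*((1/6)*(-3)*3) = 33 + 11*(-3/2) = 33 - 33/2 = 33/2 ≈ 16.500)
(-23787 + 32557) + a = (-23787 + 32557) + 33/2 = 8770 + 33/2 = 17573/2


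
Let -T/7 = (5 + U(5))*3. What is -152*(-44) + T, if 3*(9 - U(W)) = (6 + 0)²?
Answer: 6646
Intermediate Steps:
U(W) = -3 (U(W) = 9 - (6 + 0)²/3 = 9 - ⅓*6² = 9 - ⅓*36 = 9 - 12 = -3)
T = -42 (T = -7*(5 - 3)*3 = -14*3 = -7*6 = -42)
-152*(-44) + T = -152*(-44) - 42 = 6688 - 42 = 6646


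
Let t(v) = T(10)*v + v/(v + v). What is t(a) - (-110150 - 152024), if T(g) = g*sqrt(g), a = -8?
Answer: 524349/2 - 80*sqrt(10) ≈ 2.6192e+5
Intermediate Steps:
T(g) = g**(3/2)
t(v) = 1/2 + 10*v*sqrt(10) (t(v) = 10**(3/2)*v + v/(v + v) = (10*sqrt(10))*v + v/((2*v)) = 10*v*sqrt(10) + (1/(2*v))*v = 10*v*sqrt(10) + 1/2 = 1/2 + 10*v*sqrt(10))
t(a) - (-110150 - 152024) = (1/2 + 10*(-8)*sqrt(10)) - (-110150 - 152024) = (1/2 - 80*sqrt(10)) - 1*(-262174) = (1/2 - 80*sqrt(10)) + 262174 = 524349/2 - 80*sqrt(10)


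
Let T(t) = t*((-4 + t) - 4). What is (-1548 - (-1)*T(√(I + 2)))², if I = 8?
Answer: 2366084 + 24608*√10 ≈ 2.4439e+6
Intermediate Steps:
T(t) = t*(-8 + t)
(-1548 - (-1)*T(√(I + 2)))² = (-1548 - (-1)*√(8 + 2)*(-8 + √(8 + 2)))² = (-1548 - (-1)*√10*(-8 + √10))² = (-1548 + √10*(-8 + √10))²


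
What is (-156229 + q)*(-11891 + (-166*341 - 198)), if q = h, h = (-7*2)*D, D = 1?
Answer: 10733112885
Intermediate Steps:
h = -14 (h = -7*2*1 = -14*1 = -14)
q = -14
(-156229 + q)*(-11891 + (-166*341 - 198)) = (-156229 - 14)*(-11891 + (-166*341 - 198)) = -156243*(-11891 + (-56606 - 198)) = -156243*(-11891 - 56804) = -156243*(-68695) = 10733112885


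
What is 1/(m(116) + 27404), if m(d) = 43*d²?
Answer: 1/606012 ≈ 1.6501e-6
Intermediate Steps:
1/(m(116) + 27404) = 1/(43*116² + 27404) = 1/(43*13456 + 27404) = 1/(578608 + 27404) = 1/606012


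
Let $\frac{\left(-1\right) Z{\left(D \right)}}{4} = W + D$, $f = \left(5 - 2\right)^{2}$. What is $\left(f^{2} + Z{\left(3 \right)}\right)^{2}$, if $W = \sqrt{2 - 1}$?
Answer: $4225$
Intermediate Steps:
$W = 1$ ($W = \sqrt{1} = 1$)
$f = 9$ ($f = 3^{2} = 9$)
$Z{\left(D \right)} = -4 - 4 D$ ($Z{\left(D \right)} = - 4 \left(1 + D\right) = -4 - 4 D$)
$\left(f^{2} + Z{\left(3 \right)}\right)^{2} = \left(9^{2} - 16\right)^{2} = \left(81 - 16\right)^{2} = 65^{2} = 4225$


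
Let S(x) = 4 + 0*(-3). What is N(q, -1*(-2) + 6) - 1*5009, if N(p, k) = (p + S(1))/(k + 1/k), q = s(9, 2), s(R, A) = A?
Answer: -325537/65 ≈ -5008.3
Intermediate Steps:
S(x) = 4 (S(x) = 4 + 0 = 4)
q = 2
N(p, k) = (4 + p)/(k + 1/k) (N(p, k) = (p + 4)/(k + 1/k) = (4 + p)/(k + 1/k))
N(q, -1*(-2) + 6) - 1*5009 = (-1*(-2) + 6)*(4 + 2)/(1 + (-1*(-2) + 6)**2) - 1*5009 = (2 + 6)*6/(1 + (2 + 6)**2) - 5009 = 8*6/(1 + 8**2) - 5009 = 8*6/(1 + 64) - 5009 = 8*6/65 - 5009 = 8*(1/65)*6 - 5009 = 48/65 - 5009 = -325537/65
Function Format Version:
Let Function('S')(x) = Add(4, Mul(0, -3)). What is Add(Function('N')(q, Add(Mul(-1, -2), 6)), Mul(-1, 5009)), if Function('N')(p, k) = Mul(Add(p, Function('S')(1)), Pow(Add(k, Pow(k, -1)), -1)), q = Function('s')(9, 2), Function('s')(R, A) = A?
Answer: Rational(-325537, 65) ≈ -5008.3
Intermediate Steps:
Function('S')(x) = 4 (Function('S')(x) = Add(4, 0) = 4)
q = 2
Function('N')(p, k) = Mul(Pow(Add(k, Pow(k, -1)), -1), Add(4, p)) (Function('N')(p, k) = Mul(Add(p, 4), Pow(Add(k, Pow(k, -1)), -1)) = Mul(Add(4, p), Pow(Add(k, Pow(k, -1)), -1)) = Mul(Pow(Add(k, Pow(k, -1)), -1), Add(4, p)))
Add(Function('N')(q, Add(Mul(-1, -2), 6)), Mul(-1, 5009)) = Add(Mul(Add(Mul(-1, -2), 6), Pow(Add(1, Pow(Add(Mul(-1, -2), 6), 2)), -1), Add(4, 2)), Mul(-1, 5009)) = Add(Mul(Add(2, 6), Pow(Add(1, Pow(Add(2, 6), 2)), -1), 6), -5009) = Add(Mul(8, Pow(Add(1, Pow(8, 2)), -1), 6), -5009) = Add(Mul(8, Pow(Add(1, 64), -1), 6), -5009) = Add(Mul(8, Pow(65, -1), 6), -5009) = Add(Mul(8, Rational(1, 65), 6), -5009) = Add(Rational(48, 65), -5009) = Rational(-325537, 65)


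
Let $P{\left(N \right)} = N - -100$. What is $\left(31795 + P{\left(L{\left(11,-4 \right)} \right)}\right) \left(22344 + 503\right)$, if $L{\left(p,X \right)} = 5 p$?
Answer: $729961650$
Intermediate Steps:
$P{\left(N \right)} = 100 + N$ ($P{\left(N \right)} = N + 100 = 100 + N$)
$\left(31795 + P{\left(L{\left(11,-4 \right)} \right)}\right) \left(22344 + 503\right) = \left(31795 + \left(100 + 5 \cdot 11\right)\right) \left(22344 + 503\right) = \left(31795 + \left(100 + 55\right)\right) 22847 = \left(31795 + 155\right) 22847 = 31950 \cdot 22847 = 729961650$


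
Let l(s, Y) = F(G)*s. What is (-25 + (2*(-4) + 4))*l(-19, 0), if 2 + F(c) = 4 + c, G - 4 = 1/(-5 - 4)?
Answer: 29203/9 ≈ 3244.8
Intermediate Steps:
G = 35/9 (G = 4 + 1/(-5 - 4) = 4 + 1/(-9) = 4 - ⅑ = 35/9 ≈ 3.8889)
F(c) = 2 + c (F(c) = -2 + (4 + c) = 2 + c)
l(s, Y) = 53*s/9 (l(s, Y) = (2 + 35/9)*s = 53*s/9)
(-25 + (2*(-4) + 4))*l(-19, 0) = (-25 + (2*(-4) + 4))*((53/9)*(-19)) = (-25 + (-8 + 4))*(-1007/9) = (-25 - 4)*(-1007/9) = -29*(-1007/9) = 29203/9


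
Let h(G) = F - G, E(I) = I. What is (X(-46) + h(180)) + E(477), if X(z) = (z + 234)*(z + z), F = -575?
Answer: -17574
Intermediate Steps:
X(z) = 2*z*(234 + z) (X(z) = (234 + z)*(2*z) = 2*z*(234 + z))
h(G) = -575 - G
(X(-46) + h(180)) + E(477) = (2*(-46)*(234 - 46) + (-575 - 1*180)) + 477 = (2*(-46)*188 + (-575 - 180)) + 477 = (-17296 - 755) + 477 = -18051 + 477 = -17574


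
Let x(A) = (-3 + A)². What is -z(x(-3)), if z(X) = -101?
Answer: 101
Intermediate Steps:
-z(x(-3)) = -1*(-101) = 101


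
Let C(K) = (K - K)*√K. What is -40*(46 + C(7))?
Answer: -1840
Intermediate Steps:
C(K) = 0 (C(K) = 0*√K = 0)
-40*(46 + C(7)) = -40*(46 + 0) = -40*46 = -1840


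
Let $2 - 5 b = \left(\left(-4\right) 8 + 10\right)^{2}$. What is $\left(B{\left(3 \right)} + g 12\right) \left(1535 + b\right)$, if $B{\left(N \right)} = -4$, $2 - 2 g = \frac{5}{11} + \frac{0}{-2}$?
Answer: $\frac{417194}{55} \approx 7585.3$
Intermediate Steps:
$g = \frac{17}{22}$ ($g = 1 - \frac{\frac{5}{11} + \frac{0}{-2}}{2} = 1 - \frac{5 \cdot \frac{1}{11} + 0 \left(- \frac{1}{2}\right)}{2} = 1 - \frac{\frac{5}{11} + 0}{2} = 1 - \frac{5}{22} = \frac{17}{22} \approx 0.77273$)
$b = - \frac{482}{5}$ ($b = \frac{2}{5} - \frac{\left(\left(-4\right) 8 + 10\right)^{2}}{5} = \frac{2}{5} - \frac{\left(-32 + 10\right)^{2}}{5} = \frac{2}{5} - \frac{\left(-22\right)^{2}}{5} = \frac{2}{5} - \frac{484}{5} = - \frac{482}{5} \approx -96.4$)
$\left(B{\left(3 \right)} + g 12\right) \left(1535 + b\right) = \left(-4 + \frac{17}{22} \cdot 12\right) \left(1535 - \frac{482}{5}\right) = \left(-4 + \frac{102}{11}\right) \frac{7193}{5} = \frac{58}{11} \cdot \frac{7193}{5} = \frac{417194}{55}$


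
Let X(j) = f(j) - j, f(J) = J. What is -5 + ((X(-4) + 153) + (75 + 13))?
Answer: 236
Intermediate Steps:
X(j) = 0 (X(j) = j - j = 0)
-5 + ((X(-4) + 153) + (75 + 13)) = -5 + ((0 + 153) + (75 + 13)) = -5 + (153 + 88) = -5 + 241 = 236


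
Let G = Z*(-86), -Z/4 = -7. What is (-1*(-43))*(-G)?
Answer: 103544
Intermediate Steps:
Z = 28 (Z = -4*(-7) = 28)
G = -2408 (G = 28*(-86) = -2408)
(-1*(-43))*(-G) = (-1*(-43))*(-1*(-2408)) = 43*2408 = 103544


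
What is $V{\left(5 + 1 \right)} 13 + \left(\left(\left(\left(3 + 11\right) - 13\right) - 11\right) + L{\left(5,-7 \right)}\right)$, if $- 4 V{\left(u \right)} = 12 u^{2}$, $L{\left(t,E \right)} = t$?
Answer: $-1409$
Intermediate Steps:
$V{\left(u \right)} = - 3 u^{2}$ ($V{\left(u \right)} = - \frac{12 u^{2}}{4} = - 3 u^{2}$)
$V{\left(5 + 1 \right)} 13 + \left(\left(\left(\left(3 + 11\right) - 13\right) - 11\right) + L{\left(5,-7 \right)}\right) = - 3 \left(5 + 1\right)^{2} \cdot 13 + \left(\left(\left(\left(3 + 11\right) - 13\right) - 11\right) + 5\right) = - 3 \cdot 6^{2} \cdot 13 + \left(\left(\left(14 - 13\right) - 11\right) + 5\right) = \left(-3\right) 36 \cdot 13 + \left(\left(1 - 11\right) + 5\right) = \left(-108\right) 13 + \left(-10 + 5\right) = -1404 - 5 = -1409$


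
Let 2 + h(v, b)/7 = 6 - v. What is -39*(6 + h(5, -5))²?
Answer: -39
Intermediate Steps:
h(v, b) = 28 - 7*v (h(v, b) = -14 + 7*(6 - v) = -14 + (42 - 7*v) = 28 - 7*v)
-39*(6 + h(5, -5))² = -39*(6 + (28 - 7*5))² = -39*(6 + (28 - 35))² = -39*(6 - 7)² = -39*(-1)² = -39*1 = -39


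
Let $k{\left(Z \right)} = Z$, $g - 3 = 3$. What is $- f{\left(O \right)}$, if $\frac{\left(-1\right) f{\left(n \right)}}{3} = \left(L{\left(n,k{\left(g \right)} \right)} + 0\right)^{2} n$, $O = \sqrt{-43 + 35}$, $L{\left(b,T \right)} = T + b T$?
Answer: $-1728 - 1512 i \sqrt{2} \approx -1728.0 - 2138.3 i$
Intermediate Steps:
$g = 6$ ($g = 3 + 3 = 6$)
$L{\left(b,T \right)} = T + T b$
$O = 2 i \sqrt{2}$ ($O = \sqrt{-8} = 2 i \sqrt{2} \approx 2.8284 i$)
$f{\left(n \right)} = - 3 n \left(6 + 6 n\right)^{2}$ ($f{\left(n \right)} = - 3 \left(6 \left(1 + n\right) + 0\right)^{2} n = - 3 \left(\left(6 + 6 n\right) + 0\right)^{2} n = - 3 \left(6 + 6 n\right)^{2} n = - 3 n \left(6 + 6 n\right)^{2}$)
$- f{\left(O \right)} = - \left(-108\right) 2 i \sqrt{2} \left(1 + 2 i \sqrt{2}\right)^{2} = - \left(-216\right) i \sqrt{2} \left(1 + 2 i \sqrt{2}\right)^{2} = 216 i \sqrt{2} \left(1 + 2 i \sqrt{2}\right)^{2}$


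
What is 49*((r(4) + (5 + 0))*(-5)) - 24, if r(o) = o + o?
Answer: -3209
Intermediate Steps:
r(o) = 2*o
49*((r(4) + (5 + 0))*(-5)) - 24 = 49*((2*4 + (5 + 0))*(-5)) - 24 = 49*((8 + 5)*(-5)) - 24 = 49*(13*(-5)) - 24 = 49*(-65) - 24 = -3185 - 24 = -3209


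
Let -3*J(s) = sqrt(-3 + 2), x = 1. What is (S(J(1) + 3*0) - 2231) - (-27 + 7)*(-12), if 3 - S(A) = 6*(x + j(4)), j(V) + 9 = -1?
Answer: -2414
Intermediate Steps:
j(V) = -10 (j(V) = -9 - 1 = -10)
J(s) = -I/3 (J(s) = -sqrt(-3 + 2)/3 = -I/3)
S(A) = 57 (S(A) = 3 - 6*(1 - 10) = 3 - 6*(-9) = 3 - 1*(-54) = 3 + 54 = 57)
(S(J(1) + 3*0) - 2231) - (-27 + 7)*(-12) = (57 - 2231) - (-27 + 7)*(-12) = -2174 - (-20)*(-12) = -2174 - 1*240 = -2174 - 240 = -2414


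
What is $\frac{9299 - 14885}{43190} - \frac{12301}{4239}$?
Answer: $- \frac{39639946}{13077315} \approx -3.0312$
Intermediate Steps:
$\frac{9299 - 14885}{43190} - \frac{12301}{4239} = \left(9299 - 14885\right) \frac{1}{43190} - \frac{12301}{4239} = \left(-5586\right) \frac{1}{43190} - \frac{12301}{4239} = - \frac{399}{3085} - \frac{12301}{4239} = - \frac{39639946}{13077315}$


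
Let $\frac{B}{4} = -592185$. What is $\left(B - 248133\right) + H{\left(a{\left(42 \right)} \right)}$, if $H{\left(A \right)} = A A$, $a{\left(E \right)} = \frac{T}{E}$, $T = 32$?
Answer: $- \frac{1154040737}{441} \approx -2.6169 \cdot 10^{6}$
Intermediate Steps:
$B = -2368740$ ($B = 4 \left(-592185\right) = -2368740$)
$a{\left(E \right)} = \frac{32}{E}$
$H{\left(A \right)} = A^{2}$
$\left(B - 248133\right) + H{\left(a{\left(42 \right)} \right)} = \left(-2368740 - 248133\right) + \left(\frac{32}{42}\right)^{2} = -2616873 + \left(32 \cdot \frac{1}{42}\right)^{2} = -2616873 + \left(\frac{16}{21}\right)^{2} = -2616873 + \frac{256}{441} = - \frac{1154040737}{441}$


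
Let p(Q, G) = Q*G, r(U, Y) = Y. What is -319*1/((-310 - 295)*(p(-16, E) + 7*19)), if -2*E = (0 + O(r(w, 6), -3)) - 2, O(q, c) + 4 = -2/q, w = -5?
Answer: 87/13585 ≈ 0.0064041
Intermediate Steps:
O(q, c) = -4 - 2/q
E = 19/6 (E = -((0 + (-4 - 2/6)) - 2)/2 = -((0 + (-4 - 2*⅙)) - 2)/2 = -((0 + (-4 - ⅓)) - 2)/2 = -((0 - 13/3) - 2)/2 = -(-13/3 - 2)/2 = -½*(-19/3) = 19/6 ≈ 3.1667)
p(Q, G) = G*Q
-319*1/((-310 - 295)*(p(-16, E) + 7*19)) = -319*1/((-310 - 295)*((19/6)*(-16) + 7*19)) = -319*(-1/(605*(-152/3 + 133))) = -319/((247/3)*(-605)) = -319/(-149435/3) = -319*(-3/149435) = 87/13585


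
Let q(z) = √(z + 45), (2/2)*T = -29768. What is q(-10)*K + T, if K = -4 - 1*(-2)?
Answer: -29768 - 2*√35 ≈ -29780.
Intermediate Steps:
T = -29768
q(z) = √(45 + z)
K = -2 (K = -4 + 2 = -2)
q(-10)*K + T = √(45 - 10)*(-2) - 29768 = √35*(-2) - 29768 = -2*√35 - 29768 = -29768 - 2*√35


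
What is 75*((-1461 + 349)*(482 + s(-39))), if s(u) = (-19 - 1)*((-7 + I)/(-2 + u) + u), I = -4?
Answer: -4296934800/41 ≈ -1.0480e+8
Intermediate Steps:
s(u) = -20*u + 220/(-2 + u) (s(u) = (-19 - 1)*((-7 - 4)/(-2 + u) + u) = -20*(-11/(-2 + u) + u) = -20*(u - 11/(-2 + u)) = -20*u + 220/(-2 + u))
75*((-1461 + 349)*(482 + s(-39))) = 75*((-1461 + 349)*(482 + 20*(11 - 1*(-39)² + 2*(-39))/(-2 - 39))) = 75*(-1112*(482 + 20*(11 - 1*1521 - 78)/(-41))) = 75*(-1112*(482 + 20*(-1/41)*(11 - 1521 - 78))) = 75*(-1112*(482 + 20*(-1/41)*(-1588))) = 75*(-1112*(482 + 31760/41)) = 75*(-1112*51522/41) = 75*(-57292464/41) = -4296934800/41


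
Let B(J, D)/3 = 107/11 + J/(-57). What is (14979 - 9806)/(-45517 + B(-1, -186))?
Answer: -1081157/9506943 ≈ -0.11372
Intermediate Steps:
B(J, D) = 321/11 - J/19 (B(J, D) = 3*(107/11 + J/(-57)) = 3*(107*(1/11) + J*(-1/57)) = 3*(107/11 - J/57) = 321/11 - J/19)
(14979 - 9806)/(-45517 + B(-1, -186)) = (14979 - 9806)/(-45517 + (321/11 - 1/19*(-1))) = 5173/(-45517 + (321/11 + 1/19)) = 5173/(-45517 + 6110/209) = 5173/(-9506943/209) = 5173*(-209/9506943) = -1081157/9506943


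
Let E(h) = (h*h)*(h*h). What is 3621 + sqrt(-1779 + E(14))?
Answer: 3621 + sqrt(36637) ≈ 3812.4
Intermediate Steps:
E(h) = h**4 (E(h) = h**2*h**2 = h**4)
3621 + sqrt(-1779 + E(14)) = 3621 + sqrt(-1779 + 14**4) = 3621 + sqrt(-1779 + 38416) = 3621 + sqrt(36637)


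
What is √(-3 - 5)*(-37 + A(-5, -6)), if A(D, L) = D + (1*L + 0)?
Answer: -96*I*√2 ≈ -135.76*I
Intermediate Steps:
A(D, L) = D + L (A(D, L) = D + (L + 0) = D + L)
√(-3 - 5)*(-37 + A(-5, -6)) = √(-3 - 5)*(-37 + (-5 - 6)) = √(-8)*(-37 - 11) = (2*I*√2)*(-48) = -96*I*√2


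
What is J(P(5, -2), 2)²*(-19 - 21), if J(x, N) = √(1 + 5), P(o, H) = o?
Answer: -240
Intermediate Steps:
J(x, N) = √6
J(P(5, -2), 2)²*(-19 - 21) = (√6)²*(-19 - 21) = 6*(-40) = -240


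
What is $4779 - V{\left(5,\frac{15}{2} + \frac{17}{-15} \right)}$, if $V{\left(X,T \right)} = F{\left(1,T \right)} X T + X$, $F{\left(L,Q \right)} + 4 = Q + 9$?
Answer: $\frac{794189}{180} \approx 4412.2$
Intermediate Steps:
$F{\left(L,Q \right)} = 5 + Q$ ($F{\left(L,Q \right)} = -4 + \left(Q + 9\right) = -4 + \left(9 + Q\right) = 5 + Q$)
$V{\left(X,T \right)} = X + T X \left(5 + T\right)$ ($V{\left(X,T \right)} = \left(5 + T\right) X T + X = X \left(5 + T\right) T + X = T X \left(5 + T\right) + X = X + T X \left(5 + T\right)$)
$4779 - V{\left(5,\frac{15}{2} + \frac{17}{-15} \right)} = 4779 - 5 \left(1 + \left(\frac{15}{2} + \frac{17}{-15}\right) \left(5 + \left(\frac{15}{2} + \frac{17}{-15}\right)\right)\right) = 4779 - 5 \left(1 + \left(15 \cdot \frac{1}{2} + 17 \left(- \frac{1}{15}\right)\right) \left(5 + \left(15 \cdot \frac{1}{2} + 17 \left(- \frac{1}{15}\right)\right)\right)\right) = 4779 - 5 \left(1 + \left(\frac{15}{2} - \frac{17}{15}\right) \left(5 + \left(\frac{15}{2} - \frac{17}{15}\right)\right)\right) = 4779 - 5 \left(1 + \frac{191 \left(5 + \frac{191}{30}\right)}{30}\right) = 4779 - 5 \left(1 + \frac{191}{30} \cdot \frac{341}{30}\right) = 4779 - 5 \left(1 + \frac{65131}{900}\right) = 4779 - 5 \cdot \frac{66031}{900} = 4779 - \frac{66031}{180} = \frac{794189}{180}$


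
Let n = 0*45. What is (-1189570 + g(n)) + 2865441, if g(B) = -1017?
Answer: 1674854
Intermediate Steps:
n = 0
(-1189570 + g(n)) + 2865441 = (-1189570 - 1017) + 2865441 = -1190587 + 2865441 = 1674854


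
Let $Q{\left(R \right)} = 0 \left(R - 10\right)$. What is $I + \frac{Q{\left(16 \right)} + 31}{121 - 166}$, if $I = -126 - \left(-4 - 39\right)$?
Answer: $- \frac{3766}{45} \approx -83.689$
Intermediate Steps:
$Q{\left(R \right)} = 0$ ($Q{\left(R \right)} = 0 \left(-10 + R\right) = 0$)
$I = -83$ ($I = -126 - -43 = -126 + 43 = -83$)
$I + \frac{Q{\left(16 \right)} + 31}{121 - 166} = -83 + \frac{0 + 31}{121 - 166} = -83 + \frac{31}{-45} = -83 + 31 \left(- \frac{1}{45}\right) = -83 - \frac{31}{45} = - \frac{3766}{45}$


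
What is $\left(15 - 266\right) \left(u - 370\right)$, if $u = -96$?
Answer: $116966$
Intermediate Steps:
$\left(15 - 266\right) \left(u - 370\right) = \left(15 - 266\right) \left(-96 - 370\right) = \left(-251\right) \left(-466\right) = 116966$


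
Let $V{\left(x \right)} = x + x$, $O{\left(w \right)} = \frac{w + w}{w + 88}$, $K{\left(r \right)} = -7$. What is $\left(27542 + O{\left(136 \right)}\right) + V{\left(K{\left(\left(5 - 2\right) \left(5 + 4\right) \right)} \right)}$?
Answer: $\frac{385409}{14} \approx 27529.0$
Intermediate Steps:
$O{\left(w \right)} = \frac{2 w}{88 + w}$
$V{\left(x \right)} = 2 x$
$\left(27542 + O{\left(136 \right)}\right) + V{\left(K{\left(\left(5 - 2\right) \left(5 + 4\right) \right)} \right)} = \left(27542 + 2 \cdot 136 \frac{1}{88 + 136}\right) + 2 \left(-7\right) = \left(27542 + 2 \cdot 136 \cdot \frac{1}{224}\right) - 14 = \left(27542 + \frac{17}{14}\right) - 14 = \frac{385605}{14} - 14 = \frac{385409}{14}$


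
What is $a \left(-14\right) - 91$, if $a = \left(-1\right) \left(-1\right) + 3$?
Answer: $-147$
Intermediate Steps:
$a = 4$ ($a = 1 + 3 = 4$)
$a \left(-14\right) - 91 = 4 \left(-14\right) - 91 = -56 - 91 = -147$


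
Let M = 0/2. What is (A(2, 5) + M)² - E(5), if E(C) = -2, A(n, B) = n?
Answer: 6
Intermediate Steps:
M = 0 (M = 0*(½) = 0)
(A(2, 5) + M)² - E(5) = (2 + 0)² - 1*(-2) = 2² + 2 = 4 + 2 = 6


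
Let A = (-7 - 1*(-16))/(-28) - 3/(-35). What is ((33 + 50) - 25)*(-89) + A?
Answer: -722713/140 ≈ -5162.2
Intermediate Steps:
A = -33/140 (A = (-7 + 16)*(-1/28) - 3*(-1/35) = 9*(-1/28) + 3/35 = -9/28 + 3/35 = -33/140 ≈ -0.23571)
((33 + 50) - 25)*(-89) + A = ((33 + 50) - 25)*(-89) - 33/140 = (83 - 25)*(-89) - 33/140 = 58*(-89) - 33/140 = -5162 - 33/140 = -722713/140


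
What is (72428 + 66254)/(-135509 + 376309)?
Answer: 69341/120400 ≈ 0.57592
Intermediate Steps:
(72428 + 66254)/(-135509 + 376309) = 138682/240800 = 138682*(1/240800) = 69341/120400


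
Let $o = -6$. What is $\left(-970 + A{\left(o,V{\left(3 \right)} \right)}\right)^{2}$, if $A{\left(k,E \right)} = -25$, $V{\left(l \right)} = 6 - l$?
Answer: $990025$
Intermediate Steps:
$\left(-970 + A{\left(o,V{\left(3 \right)} \right)}\right)^{2} = \left(-970 - 25\right)^{2} = \left(-995\right)^{2} = 990025$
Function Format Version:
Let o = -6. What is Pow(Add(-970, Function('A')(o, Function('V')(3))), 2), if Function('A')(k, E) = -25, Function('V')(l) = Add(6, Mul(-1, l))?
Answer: 990025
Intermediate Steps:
Pow(Add(-970, Function('A')(o, Function('V')(3))), 2) = Pow(Add(-970, -25), 2) = Pow(-995, 2) = 990025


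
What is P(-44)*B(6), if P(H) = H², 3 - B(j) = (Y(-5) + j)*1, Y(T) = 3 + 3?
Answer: -17424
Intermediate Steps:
Y(T) = 6
B(j) = -3 - j (B(j) = 3 - (6 + j) = 3 + (-6 - j) = -3 - j)
P(-44)*B(6) = (-44)²*(-3 - 1*6) = 1936*(-3 - 6) = 1936*(-9) = -17424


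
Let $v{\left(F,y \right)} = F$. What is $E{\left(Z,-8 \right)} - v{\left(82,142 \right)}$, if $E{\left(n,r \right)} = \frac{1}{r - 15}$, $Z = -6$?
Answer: $- \frac{1887}{23} \approx -82.043$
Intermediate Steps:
$E{\left(n,r \right)} = \frac{1}{-15 + r}$
$E{\left(Z,-8 \right)} - v{\left(82,142 \right)} = \frac{1}{-15 - 8} - 82 = \frac{1}{-23} - 82 = - \frac{1}{23} - 82 = - \frac{1887}{23}$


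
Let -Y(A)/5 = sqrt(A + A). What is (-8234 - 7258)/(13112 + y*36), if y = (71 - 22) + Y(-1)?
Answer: -14403687/13835011 - 174285*I*sqrt(2)/13835011 ≈ -1.0411 - 0.017815*I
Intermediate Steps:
Y(A) = -5*sqrt(2)*sqrt(A) (Y(A) = -5*sqrt(A + A) = -5*sqrt(2)*sqrt(A))
y = 49 - 5*I*sqrt(2) (y = (71 - 22) - 5*sqrt(2)*sqrt(-1) = 49 - 5*sqrt(2)*I = 49 - 5*I*sqrt(2) ≈ 49.0 - 7.0711*I)
(-8234 - 7258)/(13112 + y*36) = (-8234 - 7258)/(13112 + (49 - 5*I*sqrt(2))*36) = -15492/(13112 + (1764 - 180*I*sqrt(2))) = -15492/(14876 - 180*I*sqrt(2))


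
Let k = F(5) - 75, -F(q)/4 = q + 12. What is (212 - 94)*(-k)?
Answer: 16874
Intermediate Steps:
F(q) = -48 - 4*q (F(q) = -4*(q + 12) = -4*(12 + q) = -48 - 4*q)
k = -143 (k = (-48 - 4*5) - 75 = (-48 - 20) - 75 = -68 - 75 = -143)
(212 - 94)*(-k) = (212 - 94)*(-1*(-143)) = 118*143 = 16874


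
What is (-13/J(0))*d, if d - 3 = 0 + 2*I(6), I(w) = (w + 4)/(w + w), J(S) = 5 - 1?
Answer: -91/6 ≈ -15.167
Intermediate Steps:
J(S) = 4
I(w) = (4 + w)/(2*w) (I(w) = (4 + w)/((2*w)) = (4 + w)*(1/(2*w)) = (4 + w)/(2*w))
d = 14/3 (d = 3 + (0 + 2*((1/2)*(4 + 6)/6)) = 3 + (0 + 2*((1/2)*(1/6)*10)) = 3 + (0 + 2*(5/6)) = 3 + (0 + 5/3) = 3 + 5/3 = 14/3 ≈ 4.6667)
(-13/J(0))*d = -13/4*(14/3) = -13*1/4*(14/3) = -13/4*14/3 = -91/6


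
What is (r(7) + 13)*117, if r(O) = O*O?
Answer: 7254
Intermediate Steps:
r(O) = O²
(r(7) + 13)*117 = (7² + 13)*117 = (49 + 13)*117 = 62*117 = 7254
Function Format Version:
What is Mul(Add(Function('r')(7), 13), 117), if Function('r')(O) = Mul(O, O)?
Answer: 7254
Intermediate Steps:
Function('r')(O) = Pow(O, 2)
Mul(Add(Function('r')(7), 13), 117) = Mul(Add(Pow(7, 2), 13), 117) = Mul(Add(49, 13), 117) = Mul(62, 117) = 7254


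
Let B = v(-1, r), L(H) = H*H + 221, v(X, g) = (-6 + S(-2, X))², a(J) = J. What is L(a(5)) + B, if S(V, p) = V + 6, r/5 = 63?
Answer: 250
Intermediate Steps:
r = 315 (r = 5*63 = 315)
S(V, p) = 6 + V
v(X, g) = 4 (v(X, g) = (-6 + (6 - 2))² = (-6 + 4)² = (-2)² = 4)
L(H) = 221 + H² (L(H) = H² + 221 = 221 + H²)
B = 4
L(a(5)) + B = (221 + 5²) + 4 = (221 + 25) + 4 = 246 + 4 = 250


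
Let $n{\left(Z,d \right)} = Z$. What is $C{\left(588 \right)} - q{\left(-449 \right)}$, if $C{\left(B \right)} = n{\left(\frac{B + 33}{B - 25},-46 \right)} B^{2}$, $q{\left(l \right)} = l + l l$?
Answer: $\frac{101458448}{563} \approx 1.8021 \cdot 10^{5}$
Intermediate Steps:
$q{\left(l \right)} = l + l^{2}$
$C{\left(B \right)} = \frac{B^{2} \left(33 + B\right)}{-25 + B}$ ($C{\left(B \right)} = \frac{B + 33}{B - 25} B^{2} = \frac{33 + B}{-25 + B} B^{2} = \frac{B^{2} \left(33 + B\right)}{-25 + B}$)
$C{\left(588 \right)} - q{\left(-449 \right)} = \frac{588^{2} \left(33 + 588\right)}{-25 + 588} - - 449 \left(1 - 449\right) = 345744 \cdot \frac{1}{563} \cdot 621 - \left(-449\right) \left(-448\right) = 345744 \cdot \frac{1}{563} \cdot 621 - 201152 = \frac{214707024}{563} - 201152 = \frac{101458448}{563}$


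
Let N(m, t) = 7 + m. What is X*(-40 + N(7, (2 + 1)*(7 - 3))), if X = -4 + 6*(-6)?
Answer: 1040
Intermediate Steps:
X = -40 (X = -4 - 36 = -40)
X*(-40 + N(7, (2 + 1)*(7 - 3))) = -40*(-40 + (7 + 7)) = -40*(-40 + 14) = -40*(-26) = 1040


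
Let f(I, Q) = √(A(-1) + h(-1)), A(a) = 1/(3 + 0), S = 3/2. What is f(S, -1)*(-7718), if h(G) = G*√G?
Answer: -7718*√(3 - 9*I)/3 ≈ -6428.3 + 4633.2*I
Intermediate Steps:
S = 3/2 (S = 3*(½) = 3/2 ≈ 1.5000)
A(a) = ⅓ (A(a) = 1/3 = ⅓)
h(G) = G^(3/2)
f(I, Q) = √(⅓ - I) (f(I, Q) = √(⅓ + (-1)^(3/2)) = √(⅓ - I))
f(S, -1)*(-7718) = (√(3 - 9*I)/3)*(-7718) = -7718*√(3 - 9*I)/3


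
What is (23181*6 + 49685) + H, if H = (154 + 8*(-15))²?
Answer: 189927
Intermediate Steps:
H = 1156 (H = (154 - 120)² = 34² = 1156)
(23181*6 + 49685) + H = (23181*6 + 49685) + 1156 = (139086 + 49685) + 1156 = 188771 + 1156 = 189927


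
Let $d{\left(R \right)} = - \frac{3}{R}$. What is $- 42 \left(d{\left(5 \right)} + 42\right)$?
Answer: $- \frac{8694}{5} \approx -1738.8$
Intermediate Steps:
$- 42 \left(d{\left(5 \right)} + 42\right) = - 42 \left(- \frac{3}{5} + 42\right) = \left(-42\right) \frac{207}{5} = - \frac{8694}{5}$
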